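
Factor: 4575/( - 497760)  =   - 2^( - 5) * 5^1*17^ ( - 1) = - 5/544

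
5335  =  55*97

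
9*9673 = 87057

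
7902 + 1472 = 9374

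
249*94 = 23406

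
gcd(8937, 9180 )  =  27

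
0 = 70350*0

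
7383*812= 5994996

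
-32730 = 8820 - 41550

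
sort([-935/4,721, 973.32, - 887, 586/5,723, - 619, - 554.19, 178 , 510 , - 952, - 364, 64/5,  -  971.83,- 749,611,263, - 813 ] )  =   [-971.83, - 952, - 887, - 813,-749,- 619 ,-554.19, - 364 , - 935/4,64/5,586/5,178, 263,  510,611, 721, 723,973.32]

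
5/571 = 5/571 = 0.01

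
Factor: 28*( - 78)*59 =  - 2^3*3^1 *7^1*13^1*59^1 = - 128856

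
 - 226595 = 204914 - 431509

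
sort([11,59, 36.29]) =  [ 11, 36.29, 59 ]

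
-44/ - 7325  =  44/7325=0.01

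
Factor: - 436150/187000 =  - 2^( - 2 )*5^( - 1 )*13^1*17^( - 1 )*61^1 = - 793/340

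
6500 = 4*1625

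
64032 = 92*696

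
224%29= 21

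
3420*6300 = 21546000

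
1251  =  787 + 464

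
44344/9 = 4927 + 1/9 = 4927.11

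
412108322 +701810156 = 1113918478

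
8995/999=9+4/999 = 9.00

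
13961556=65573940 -51612384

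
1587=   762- -825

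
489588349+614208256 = 1103796605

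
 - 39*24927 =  - 972153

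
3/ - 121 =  - 3/121= - 0.02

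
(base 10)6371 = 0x18E3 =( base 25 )A4L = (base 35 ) 571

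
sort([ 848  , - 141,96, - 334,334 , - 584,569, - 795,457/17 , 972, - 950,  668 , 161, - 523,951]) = [-950, - 795,-584, - 523, - 334,-141,457/17,96 , 161,334 , 569,668, 848, 951,972]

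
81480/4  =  20370 = 20370.00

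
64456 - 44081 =20375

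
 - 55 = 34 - 89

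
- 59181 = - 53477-5704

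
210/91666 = 105/45833 = 0.00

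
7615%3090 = 1435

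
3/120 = 1/40 = 0.03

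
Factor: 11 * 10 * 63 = 6930 =2^1*3^2*5^1*7^1*11^1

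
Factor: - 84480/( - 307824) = 2^5*5^1*11^( - 1) * 53^( - 1 ) = 160/583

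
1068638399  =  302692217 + 765946182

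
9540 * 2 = 19080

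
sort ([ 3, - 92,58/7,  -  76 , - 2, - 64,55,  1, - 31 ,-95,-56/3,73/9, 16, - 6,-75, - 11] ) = [ - 95, - 92,  -  76 ,-75, - 64,  -  31, - 56/3,  -  11,-6, - 2, 1,3, 73/9,58/7, 16,55]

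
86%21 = 2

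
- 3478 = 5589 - 9067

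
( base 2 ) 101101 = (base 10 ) 45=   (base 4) 231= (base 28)1h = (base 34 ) 1b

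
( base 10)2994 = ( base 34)2K2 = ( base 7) 11505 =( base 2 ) 101110110010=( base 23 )5F4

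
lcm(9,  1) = 9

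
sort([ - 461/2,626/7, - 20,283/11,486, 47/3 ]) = [ - 461/2, - 20,47/3, 283/11, 626/7, 486 ] 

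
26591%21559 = 5032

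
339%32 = 19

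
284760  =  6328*45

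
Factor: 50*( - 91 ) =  - 4550 = - 2^1*5^2*7^1*13^1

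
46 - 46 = 0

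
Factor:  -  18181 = - 18181^1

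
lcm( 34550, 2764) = 69100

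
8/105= 8/105 = 0.08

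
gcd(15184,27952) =16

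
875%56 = 35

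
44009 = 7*6287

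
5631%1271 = 547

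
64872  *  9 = 583848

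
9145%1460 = 385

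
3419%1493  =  433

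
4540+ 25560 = 30100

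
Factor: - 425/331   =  - 5^2*17^1*331^( - 1)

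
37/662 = 37/662=0.06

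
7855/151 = 52  +  3/151 = 52.02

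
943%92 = 23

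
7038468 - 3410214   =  3628254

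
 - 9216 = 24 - 9240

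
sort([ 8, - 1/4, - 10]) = [ - 10,-1/4,8 ]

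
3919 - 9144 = -5225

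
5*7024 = 35120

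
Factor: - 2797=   -2797^1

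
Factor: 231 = 3^1 *7^1*11^1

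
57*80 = 4560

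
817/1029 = 817/1029 = 0.79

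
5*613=3065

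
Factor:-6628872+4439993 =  - 7^2*11^1*31^1*131^1  =  - 2188879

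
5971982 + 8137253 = 14109235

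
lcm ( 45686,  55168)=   2923904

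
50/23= 50/23 = 2.17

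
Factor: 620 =2^2 *5^1*31^1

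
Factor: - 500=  - 2^2 * 5^3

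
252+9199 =9451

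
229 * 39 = 8931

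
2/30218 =1/15109 = 0.00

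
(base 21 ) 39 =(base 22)36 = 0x48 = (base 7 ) 132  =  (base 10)72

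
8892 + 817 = 9709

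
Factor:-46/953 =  - 2^1*23^1*953^(- 1)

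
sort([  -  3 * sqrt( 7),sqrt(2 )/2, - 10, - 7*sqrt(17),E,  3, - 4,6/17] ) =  [ - 7*  sqrt(17), - 10, - 3*sqrt( 7 ), - 4,  6/17, sqrt ( 2)/2,E, 3] 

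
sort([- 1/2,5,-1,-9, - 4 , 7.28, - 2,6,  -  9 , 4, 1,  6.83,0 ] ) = [  -  9 , - 9, - 4, - 2, - 1,-1/2, 0,1,4 , 5,6,6.83, 7.28] 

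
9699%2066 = 1435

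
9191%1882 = 1663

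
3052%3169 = 3052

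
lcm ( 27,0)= 0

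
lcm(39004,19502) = 39004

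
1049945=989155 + 60790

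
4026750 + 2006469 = 6033219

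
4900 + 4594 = 9494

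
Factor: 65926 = 2^1*7^1 * 17^1*277^1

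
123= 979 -856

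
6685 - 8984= - 2299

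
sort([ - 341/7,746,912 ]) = [ - 341/7,746,912] 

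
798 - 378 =420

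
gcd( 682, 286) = 22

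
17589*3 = 52767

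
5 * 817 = 4085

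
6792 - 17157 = - 10365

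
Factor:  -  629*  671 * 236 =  - 2^2*11^1*17^1* 37^1*59^1*61^1=- 99605924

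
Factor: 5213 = 13^1*401^1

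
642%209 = 15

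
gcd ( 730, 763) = 1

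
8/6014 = 4/3007 = 0.00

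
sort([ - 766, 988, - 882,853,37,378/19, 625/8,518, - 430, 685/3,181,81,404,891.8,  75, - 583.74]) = [-882, - 766, - 583.74,-430, 378/19, 37,  75,  625/8, 81,181,685/3, 404,518,853,891.8, 988 ]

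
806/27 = 29+23/27 = 29.85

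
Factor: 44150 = 2^1*5^2*883^1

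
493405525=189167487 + 304238038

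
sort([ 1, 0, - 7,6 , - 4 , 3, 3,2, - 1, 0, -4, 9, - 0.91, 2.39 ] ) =[ - 7, - 4, - 4, -1, - 0.91, 0,0,1, 2, 2.39, 3, 3, 6, 9 ] 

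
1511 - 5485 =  - 3974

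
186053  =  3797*49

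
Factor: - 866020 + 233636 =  - 2^6*41^1*241^1 = -  632384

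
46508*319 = 14836052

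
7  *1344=9408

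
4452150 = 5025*886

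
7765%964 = 53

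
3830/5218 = 1915/2609 = 0.73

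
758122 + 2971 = 761093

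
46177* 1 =46177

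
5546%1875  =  1796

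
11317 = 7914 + 3403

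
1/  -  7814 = - 1 + 7813/7814 = -0.00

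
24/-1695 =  - 8/565 = -0.01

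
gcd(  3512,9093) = 1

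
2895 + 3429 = 6324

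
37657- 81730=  - 44073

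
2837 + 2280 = 5117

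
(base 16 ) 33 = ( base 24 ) 23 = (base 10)51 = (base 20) 2B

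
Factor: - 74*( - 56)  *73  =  2^4*7^1 * 37^1*73^1= 302512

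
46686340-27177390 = 19508950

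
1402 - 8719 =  - 7317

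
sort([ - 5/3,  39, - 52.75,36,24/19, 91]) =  [ - 52.75, - 5/3,24/19, 36,  39, 91 ]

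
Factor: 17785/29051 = 5^1*11^(  -  1)*19^( - 1 )*139^(-1 )*3557^1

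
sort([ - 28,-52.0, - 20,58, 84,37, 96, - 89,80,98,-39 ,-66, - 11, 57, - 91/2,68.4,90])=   [-89, - 66, - 52.0, - 91/2, - 39, - 28, - 20 , - 11,37,  57,58,68.4,80, 84,90 , 96, 98 ]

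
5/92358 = 5/92358  =  0.00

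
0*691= 0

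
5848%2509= 830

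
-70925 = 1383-72308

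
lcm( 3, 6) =6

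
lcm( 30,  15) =30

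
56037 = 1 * 56037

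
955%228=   43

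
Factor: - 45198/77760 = - 2^(-5 )*3^1*5^(-1 )*31^1 = - 93/160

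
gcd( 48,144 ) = 48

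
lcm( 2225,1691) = 42275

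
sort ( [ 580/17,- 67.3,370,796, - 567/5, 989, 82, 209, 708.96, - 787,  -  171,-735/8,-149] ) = [ - 787,-171, -149,-567/5, - 735/8,-67.3, 580/17 , 82,209,370,708.96, 796, 989]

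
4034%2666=1368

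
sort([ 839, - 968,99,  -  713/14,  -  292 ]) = [-968, - 292,-713/14, 99 , 839 ] 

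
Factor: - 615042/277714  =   - 3^2*47^1*191^( - 1) =- 423/191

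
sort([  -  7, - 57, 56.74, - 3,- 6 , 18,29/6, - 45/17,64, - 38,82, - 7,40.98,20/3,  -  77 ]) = [ - 77, - 57,  -  38,-7,-7,  -  6,-3, - 45/17,29/6, 20/3, 18, 40.98,56.74, 64, 82 ]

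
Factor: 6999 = 3^1*2333^1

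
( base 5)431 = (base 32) 3K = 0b1110100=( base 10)116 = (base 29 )40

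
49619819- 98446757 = - 48826938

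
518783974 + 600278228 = 1119062202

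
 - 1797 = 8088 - 9885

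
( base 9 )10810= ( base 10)7218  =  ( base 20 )I0I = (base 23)DEJ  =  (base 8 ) 16062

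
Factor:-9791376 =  - 2^4*3^1*7^2*23^1*181^1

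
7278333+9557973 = 16836306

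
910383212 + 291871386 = 1202254598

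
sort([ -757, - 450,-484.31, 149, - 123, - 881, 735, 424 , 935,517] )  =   [ - 881, -757,  -  484.31, - 450, - 123,149, 424, 517,735, 935 ]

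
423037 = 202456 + 220581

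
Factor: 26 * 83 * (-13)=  - 28054= - 2^1 *13^2*83^1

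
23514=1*23514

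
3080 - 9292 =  - 6212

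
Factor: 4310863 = 41^1  *105143^1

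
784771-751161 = 33610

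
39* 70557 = 2751723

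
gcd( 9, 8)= 1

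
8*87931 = 703448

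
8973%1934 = 1237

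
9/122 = 9/122  =  0.07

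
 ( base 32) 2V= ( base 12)7B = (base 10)95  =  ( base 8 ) 137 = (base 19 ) 50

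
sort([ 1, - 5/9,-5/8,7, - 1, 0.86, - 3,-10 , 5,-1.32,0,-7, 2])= [ - 10, - 7, - 3,-1.32 ,-1,-5/8, -5/9, 0,0.86,1,2,5,  7] 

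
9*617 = 5553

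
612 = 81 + 531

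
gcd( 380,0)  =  380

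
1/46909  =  1/46909 = 0.00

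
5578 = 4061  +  1517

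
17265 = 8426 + 8839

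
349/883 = 349/883 =0.40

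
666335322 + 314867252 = 981202574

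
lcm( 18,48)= 144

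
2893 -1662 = 1231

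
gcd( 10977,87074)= 1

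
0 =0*1384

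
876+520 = 1396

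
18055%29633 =18055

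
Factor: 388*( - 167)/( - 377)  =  2^2 * 13^( - 1)*29^ (-1) *97^1*167^1 = 64796/377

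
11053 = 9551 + 1502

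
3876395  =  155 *25009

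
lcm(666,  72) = 2664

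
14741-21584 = -6843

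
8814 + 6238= 15052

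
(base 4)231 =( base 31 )1e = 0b101101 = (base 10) 45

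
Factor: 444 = 2^2*3^1*37^1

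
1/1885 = 1/1885 =0.00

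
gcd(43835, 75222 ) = 1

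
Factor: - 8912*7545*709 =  - 2^4*3^1*5^1*503^1*557^1*709^1 = - 47673897360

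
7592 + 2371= 9963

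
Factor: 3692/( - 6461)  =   - 2^2*7^( - 1) = - 4/7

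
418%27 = 13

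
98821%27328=16837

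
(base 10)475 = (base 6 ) 2111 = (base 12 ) 337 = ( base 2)111011011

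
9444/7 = 1349+ 1/7=1349.14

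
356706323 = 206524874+150181449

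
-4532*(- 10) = 45320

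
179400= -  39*(  -  4600) 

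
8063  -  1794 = 6269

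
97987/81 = 97987/81 = 1209.72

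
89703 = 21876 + 67827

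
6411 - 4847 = 1564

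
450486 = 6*75081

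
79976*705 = 56383080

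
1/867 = 1/867 = 0.00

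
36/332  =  9/83=0.11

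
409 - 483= - 74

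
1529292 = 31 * 49332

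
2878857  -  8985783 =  - 6106926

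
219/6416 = 219/6416 =0.03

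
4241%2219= 2022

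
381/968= 381/968= 0.39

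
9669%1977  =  1761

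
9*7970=71730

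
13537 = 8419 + 5118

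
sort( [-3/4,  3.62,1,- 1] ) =[ - 1, - 3/4,1,3.62 ]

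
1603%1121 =482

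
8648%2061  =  404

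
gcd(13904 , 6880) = 16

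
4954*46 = 227884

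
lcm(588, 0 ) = 0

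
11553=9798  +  1755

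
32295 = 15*2153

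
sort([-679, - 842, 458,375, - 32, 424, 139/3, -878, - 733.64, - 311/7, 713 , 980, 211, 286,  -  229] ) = [  -  878, - 842,  -  733.64,  -  679, - 229, - 311/7,-32 , 139/3,211, 286,375 , 424,458,713, 980 ] 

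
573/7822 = 573/7822=0.07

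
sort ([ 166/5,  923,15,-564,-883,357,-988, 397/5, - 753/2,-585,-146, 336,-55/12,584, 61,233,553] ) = [-988, - 883,-585, - 564, -753/2, - 146, - 55/12,15, 166/5,61, 397/5,233,  336, 357, 553, 584 , 923 ] 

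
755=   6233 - 5478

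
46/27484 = 23/13742 = 0.00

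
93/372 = 1/4 = 0.25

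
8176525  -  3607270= 4569255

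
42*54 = 2268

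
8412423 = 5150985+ 3261438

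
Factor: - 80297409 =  - 3^1*17^1 *31^1 *50789^1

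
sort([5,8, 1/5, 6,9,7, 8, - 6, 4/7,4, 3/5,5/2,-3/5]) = [-6, - 3/5,1/5,4/7,3/5,5/2,4, 5,6,7,8,  8,9]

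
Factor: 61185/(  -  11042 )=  - 2^( - 1)*3^1*5^1*4079^1* 5521^( - 1)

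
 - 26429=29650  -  56079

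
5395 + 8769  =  14164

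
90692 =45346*2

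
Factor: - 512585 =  - 5^1*31^1*3307^1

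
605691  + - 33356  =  572335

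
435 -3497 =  - 3062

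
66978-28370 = 38608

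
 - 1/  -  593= 1/593= 0.00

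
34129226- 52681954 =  - 18552728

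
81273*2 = 162546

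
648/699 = 216/233 =0.93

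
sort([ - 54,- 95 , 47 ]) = [ - 95,-54,47] 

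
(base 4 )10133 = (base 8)437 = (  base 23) CB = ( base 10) 287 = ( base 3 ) 101122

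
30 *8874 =266220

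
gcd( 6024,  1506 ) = 1506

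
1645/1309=1  +  48/187=1.26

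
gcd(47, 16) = 1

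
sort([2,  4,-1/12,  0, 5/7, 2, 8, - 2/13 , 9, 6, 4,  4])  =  [ - 2/13, - 1/12, 0,5/7,2,2,  4,4,  4, 6,8, 9]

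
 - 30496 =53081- 83577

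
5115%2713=2402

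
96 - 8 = 88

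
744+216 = 960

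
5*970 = 4850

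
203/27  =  203/27 = 7.52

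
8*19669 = 157352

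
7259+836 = 8095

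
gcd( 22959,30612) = 7653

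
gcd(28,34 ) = 2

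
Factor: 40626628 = 2^2*7^1*173^1*8387^1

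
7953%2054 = 1791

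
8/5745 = 8/5745  =  0.00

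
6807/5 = 6807/5  =  1361.40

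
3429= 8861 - 5432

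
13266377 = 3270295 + 9996082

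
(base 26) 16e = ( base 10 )846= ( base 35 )O6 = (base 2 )1101001110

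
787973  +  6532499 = 7320472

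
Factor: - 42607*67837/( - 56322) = 2^ (-1 )*3^( - 3 )*11^1*137^1 * 149^(-1) * 311^1 * 881^1 = 412904437/8046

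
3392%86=38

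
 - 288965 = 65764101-66053066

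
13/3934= 13/3934 = 0.00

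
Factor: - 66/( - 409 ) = 2^1 * 3^1*11^1*409^ ( - 1 ) 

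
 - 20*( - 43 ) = 860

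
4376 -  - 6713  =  11089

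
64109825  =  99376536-35266711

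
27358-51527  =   - 24169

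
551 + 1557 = 2108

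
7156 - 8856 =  - 1700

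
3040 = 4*760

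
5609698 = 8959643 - 3349945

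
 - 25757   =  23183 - 48940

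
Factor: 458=2^1*229^1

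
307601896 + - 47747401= 259854495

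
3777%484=389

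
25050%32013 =25050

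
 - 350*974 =-340900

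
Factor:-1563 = - 3^1*521^1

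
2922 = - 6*( - 487 ) 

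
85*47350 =4024750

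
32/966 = 16/483 = 0.03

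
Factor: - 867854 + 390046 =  - 477808 = - 2^4*29863^1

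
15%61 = 15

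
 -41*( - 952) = 39032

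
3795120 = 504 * 7530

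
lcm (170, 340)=340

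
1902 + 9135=11037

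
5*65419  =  327095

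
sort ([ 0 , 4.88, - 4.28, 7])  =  [ - 4.28, 0, 4.88,7] 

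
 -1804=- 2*902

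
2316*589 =1364124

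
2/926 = 1/463 = 0.00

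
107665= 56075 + 51590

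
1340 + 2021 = 3361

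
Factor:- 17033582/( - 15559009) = 2^1*2377^1*3583^1  *15559009^( - 1)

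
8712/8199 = 968/911 = 1.06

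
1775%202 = 159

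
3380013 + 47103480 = 50483493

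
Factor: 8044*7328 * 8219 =2^7 * 229^1*2011^1 * 8219^1 = 484480724608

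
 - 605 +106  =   -499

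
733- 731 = 2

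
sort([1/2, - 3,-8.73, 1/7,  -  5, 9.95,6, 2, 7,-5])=[ - 8.73, - 5, - 5,-3,  1/7,1/2, 2,6,7, 9.95]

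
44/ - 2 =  - 22 +0/1 = - 22.00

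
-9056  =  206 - 9262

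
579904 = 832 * 697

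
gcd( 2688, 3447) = 3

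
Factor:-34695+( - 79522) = -114217= - 114217^1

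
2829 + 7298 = 10127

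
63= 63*1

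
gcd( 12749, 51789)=61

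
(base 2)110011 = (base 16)33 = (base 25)21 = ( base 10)51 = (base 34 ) 1h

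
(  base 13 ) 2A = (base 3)1100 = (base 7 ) 51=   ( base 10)36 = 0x24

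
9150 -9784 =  - 634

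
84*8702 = 730968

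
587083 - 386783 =200300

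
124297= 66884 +57413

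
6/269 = 6/269 =0.02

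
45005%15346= 14313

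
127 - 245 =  - 118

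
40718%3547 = 1701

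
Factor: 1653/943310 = 2^(  -  1)*3^1*5^( - 1 )*19^1*29^1 * 94331^ ( - 1)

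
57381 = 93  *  617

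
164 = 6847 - 6683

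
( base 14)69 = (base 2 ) 1011101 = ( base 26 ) 3F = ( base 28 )39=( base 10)93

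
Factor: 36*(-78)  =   - 2^3*3^3*13^1=- 2808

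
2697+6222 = 8919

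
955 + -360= 595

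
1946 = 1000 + 946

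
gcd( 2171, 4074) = 1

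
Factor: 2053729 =19^2*5689^1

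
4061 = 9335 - 5274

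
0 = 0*2616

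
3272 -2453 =819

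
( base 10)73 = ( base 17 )45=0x49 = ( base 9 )81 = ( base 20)3D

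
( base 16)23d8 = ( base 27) CFN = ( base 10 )9176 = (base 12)5388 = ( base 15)2ABB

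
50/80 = 5/8 = 0.62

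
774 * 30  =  23220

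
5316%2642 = 32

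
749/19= 749/19 = 39.42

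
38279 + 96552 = 134831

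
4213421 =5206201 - 992780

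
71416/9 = 7935 + 1/9  =  7935.11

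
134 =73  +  61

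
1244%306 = 20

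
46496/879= 46496/879 = 52.90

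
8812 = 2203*4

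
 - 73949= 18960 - 92909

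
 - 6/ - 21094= 3/10547 = 0.00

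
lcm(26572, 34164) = 239148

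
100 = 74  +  26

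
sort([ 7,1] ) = [ 1, 7]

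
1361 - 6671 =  - 5310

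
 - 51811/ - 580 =89  +  191/580= 89.33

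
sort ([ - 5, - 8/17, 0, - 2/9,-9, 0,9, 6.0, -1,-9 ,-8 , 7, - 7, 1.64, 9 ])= [-9,- 9,- 8, -7,  -  5, - 1,-8/17 , - 2/9, 0, 0, 1.64,6.0, 7,9,  9] 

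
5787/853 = 5787/853 = 6.78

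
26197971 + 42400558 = 68598529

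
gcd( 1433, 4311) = 1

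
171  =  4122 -3951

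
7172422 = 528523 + 6643899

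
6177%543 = 204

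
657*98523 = 64729611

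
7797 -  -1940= 9737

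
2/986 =1/493=0.00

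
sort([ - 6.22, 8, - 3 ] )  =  [ - 6.22, - 3,8]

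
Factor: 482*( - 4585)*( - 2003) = 2^1*5^1*7^1 * 131^1*241^1*2003^1=4426569910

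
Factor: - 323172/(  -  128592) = 2^(-2)*19^( - 1)*191^1   =  191/76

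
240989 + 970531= 1211520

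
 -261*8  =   - 2088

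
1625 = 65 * 25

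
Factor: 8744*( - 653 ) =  - 5709832 =- 2^3*653^1*1093^1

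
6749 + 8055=14804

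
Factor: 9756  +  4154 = 2^1* 5^1*13^1*107^1 = 13910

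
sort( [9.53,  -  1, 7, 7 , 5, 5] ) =[ - 1,5,  5,7, 7, 9.53] 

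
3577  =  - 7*( - 511 )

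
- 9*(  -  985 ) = 8865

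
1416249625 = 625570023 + 790679602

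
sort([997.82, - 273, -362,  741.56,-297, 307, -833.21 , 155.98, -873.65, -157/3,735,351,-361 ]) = [ - 873.65, - 833.21, - 362,- 361, - 297, - 273, - 157/3, 155.98,307,  351, 735,741.56,997.82]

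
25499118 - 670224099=-644724981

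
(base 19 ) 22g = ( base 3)1001202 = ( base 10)776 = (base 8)1410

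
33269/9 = 3696+5/9 =3696.56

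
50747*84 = 4262748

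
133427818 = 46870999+86556819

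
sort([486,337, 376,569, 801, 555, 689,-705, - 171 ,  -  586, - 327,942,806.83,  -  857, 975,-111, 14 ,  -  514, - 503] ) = [ - 857, - 705,  -  586, - 514, - 503, - 327,  -  171,- 111, 14, 337, 376,486,  555, 569 , 689,801,806.83 , 942,975] 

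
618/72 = 103/12= 8.58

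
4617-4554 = 63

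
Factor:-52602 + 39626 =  - 2^4*811^1 = - 12976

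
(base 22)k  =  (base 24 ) k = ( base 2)10100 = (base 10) 20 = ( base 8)24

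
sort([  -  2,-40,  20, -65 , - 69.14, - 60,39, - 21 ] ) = [ - 69.14, - 65, - 60, - 40,-21, - 2, 20, 39]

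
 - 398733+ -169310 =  - 568043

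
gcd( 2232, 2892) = 12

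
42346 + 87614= 129960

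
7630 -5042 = 2588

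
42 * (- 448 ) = -18816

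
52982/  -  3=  - 17661 + 1/3  =  - 17660.67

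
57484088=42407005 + 15077083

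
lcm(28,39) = 1092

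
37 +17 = 54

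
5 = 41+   -  36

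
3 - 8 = -5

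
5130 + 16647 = 21777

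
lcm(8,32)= 32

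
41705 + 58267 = 99972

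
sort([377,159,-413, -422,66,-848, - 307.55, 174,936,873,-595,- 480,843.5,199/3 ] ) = [-848,  -  595, -480, - 422, - 413, - 307.55, 66, 199/3 , 159, 174,  377, 843.5,873,936]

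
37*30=1110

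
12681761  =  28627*443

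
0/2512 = 0 = 0.00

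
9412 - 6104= 3308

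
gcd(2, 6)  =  2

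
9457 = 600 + 8857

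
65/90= 13/18= 0.72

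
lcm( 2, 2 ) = 2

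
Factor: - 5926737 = - 3^1*113^1*17483^1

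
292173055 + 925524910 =1217697965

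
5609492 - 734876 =4874616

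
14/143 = 14/143 = 0.10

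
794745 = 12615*63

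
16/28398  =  8/14199  =  0.00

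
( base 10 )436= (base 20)11G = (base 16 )1B4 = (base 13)277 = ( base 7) 1162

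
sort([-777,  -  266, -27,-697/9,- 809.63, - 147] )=[-809.63,- 777,  -  266, - 147, - 697/9, - 27]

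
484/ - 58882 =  - 1 + 29199/29441 = -  0.01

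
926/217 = 926/217 = 4.27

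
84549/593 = 84549/593 = 142.58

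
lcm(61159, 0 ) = 0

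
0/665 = 0 = 0.00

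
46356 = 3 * 15452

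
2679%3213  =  2679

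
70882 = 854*83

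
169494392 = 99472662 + 70021730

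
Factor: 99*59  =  3^2*11^1*59^1 = 5841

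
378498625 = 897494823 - 518996198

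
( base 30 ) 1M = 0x34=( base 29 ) 1N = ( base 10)52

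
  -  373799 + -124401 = -498200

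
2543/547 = 4 + 355/547 =4.65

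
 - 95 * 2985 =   -  283575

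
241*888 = 214008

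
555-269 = 286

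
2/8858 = 1/4429 = 0.00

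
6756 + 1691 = 8447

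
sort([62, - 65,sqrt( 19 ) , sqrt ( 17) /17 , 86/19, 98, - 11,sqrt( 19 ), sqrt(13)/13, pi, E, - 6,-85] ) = [ - 85, - 65, - 11, - 6, sqrt(17 ) /17, sqrt(13)/13, E, pi, sqrt(19) , sqrt( 19), 86/19, 62  ,  98]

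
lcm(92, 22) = 1012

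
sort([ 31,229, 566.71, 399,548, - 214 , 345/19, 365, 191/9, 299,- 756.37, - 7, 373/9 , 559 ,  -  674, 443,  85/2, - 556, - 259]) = [ - 756.37, - 674, - 556, - 259,- 214,-7, 345/19, 191/9,  31,373/9,85/2 , 229,299,365, 399, 443, 548,559, 566.71]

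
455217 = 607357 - 152140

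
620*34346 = 21294520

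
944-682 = 262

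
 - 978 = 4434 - 5412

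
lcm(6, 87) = 174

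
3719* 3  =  11157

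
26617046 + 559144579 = 585761625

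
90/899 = 90/899 = 0.10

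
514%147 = 73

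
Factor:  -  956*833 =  - 796348 = -2^2 * 7^2*17^1 * 239^1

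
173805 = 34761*5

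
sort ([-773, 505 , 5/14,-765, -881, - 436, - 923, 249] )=[ - 923, - 881,-773,-765, - 436,5/14 , 249, 505]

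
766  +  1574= 2340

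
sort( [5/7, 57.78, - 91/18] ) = [ - 91/18,5/7 , 57.78] 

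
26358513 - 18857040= 7501473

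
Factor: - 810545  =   -5^1*162109^1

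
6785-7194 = -409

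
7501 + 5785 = 13286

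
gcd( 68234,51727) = 1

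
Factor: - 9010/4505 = - 2^1 = -  2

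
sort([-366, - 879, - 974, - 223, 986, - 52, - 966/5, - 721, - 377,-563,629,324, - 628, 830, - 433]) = [- 974, - 879 ,-721, - 628, - 563, - 433, -377,-366,-223, - 966/5 , - 52,324, 629, 830,986 ] 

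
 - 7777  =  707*( - 11 )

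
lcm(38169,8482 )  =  76338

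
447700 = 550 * 814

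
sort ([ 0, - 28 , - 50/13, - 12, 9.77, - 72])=[ - 72, -28,  -  12, - 50/13,0, 9.77]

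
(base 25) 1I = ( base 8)53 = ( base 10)43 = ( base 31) 1C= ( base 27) 1g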